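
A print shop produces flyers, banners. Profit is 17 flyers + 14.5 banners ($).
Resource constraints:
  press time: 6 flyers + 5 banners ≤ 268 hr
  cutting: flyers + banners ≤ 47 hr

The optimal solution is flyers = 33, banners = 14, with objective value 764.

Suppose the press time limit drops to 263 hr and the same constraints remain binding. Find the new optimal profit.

751.5

At the optimum: press time uses 268 of 268 (binding); cutting uses 47 of 47 (binding).
From A_Bᵀ y = c: 6·y_press time + 1·y_cutting = 17; 5·y_press time + 1·y_cutting = 14.5.
→ y_press time = 2.5 and y_cutting = 2.
Δz = y_press time·Δb = 2.5 × (-5) = -12.5, so new z* = 764 − 12.5 = 751.5.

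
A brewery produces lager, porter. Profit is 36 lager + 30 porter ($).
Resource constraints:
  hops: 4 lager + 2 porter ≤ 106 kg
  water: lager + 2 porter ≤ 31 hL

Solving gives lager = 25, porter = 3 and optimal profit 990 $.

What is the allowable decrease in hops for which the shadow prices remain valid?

Binding constraints: hops, water. The basis is B = [[4,2],[1,2]] with det 6.
Per unit decrease in hops, x* moves by d = (-0.3333, 0.1667).
The basis stays optimal until lager reaches 0; allowable decrease = 75 kg.

75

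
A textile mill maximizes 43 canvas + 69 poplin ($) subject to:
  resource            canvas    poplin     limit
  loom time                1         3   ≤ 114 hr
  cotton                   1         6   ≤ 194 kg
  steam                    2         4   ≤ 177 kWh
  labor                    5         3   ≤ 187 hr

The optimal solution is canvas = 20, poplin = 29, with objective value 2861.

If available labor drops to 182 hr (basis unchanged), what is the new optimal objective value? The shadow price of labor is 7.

2826

Δb = -5, so new z* = 2861 + (7)·(-5) = 2861 − 35 = 2826.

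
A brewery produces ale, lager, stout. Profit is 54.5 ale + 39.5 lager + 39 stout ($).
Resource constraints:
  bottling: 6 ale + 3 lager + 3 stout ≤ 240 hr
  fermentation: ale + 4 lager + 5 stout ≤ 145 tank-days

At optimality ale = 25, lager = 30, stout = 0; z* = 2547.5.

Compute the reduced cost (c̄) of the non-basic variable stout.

-4

Check each constraint at x*: bottling 240/240 (tight); fermentation 145/145 (tight).
Dual feasibility on the basic columns requires 6·y_bottling + 1·y_fermentation = 54.5, 3·y_bottling + 4·y_fermentation = 39.5.
→ y_bottling = 8.5 and y_fermentation = 3.5.
Reduced cost of stout: c₃ − yᵀa₃ = 39 − (8.5·3 + 3.5·5) = 39 − 43 = -4.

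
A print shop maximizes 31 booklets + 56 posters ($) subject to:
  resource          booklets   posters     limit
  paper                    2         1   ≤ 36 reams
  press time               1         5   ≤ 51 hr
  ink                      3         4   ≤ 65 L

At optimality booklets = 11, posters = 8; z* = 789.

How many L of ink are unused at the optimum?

0

ink used = 3·11 + 4·8 = 65; slack = 65 − 65 = 0.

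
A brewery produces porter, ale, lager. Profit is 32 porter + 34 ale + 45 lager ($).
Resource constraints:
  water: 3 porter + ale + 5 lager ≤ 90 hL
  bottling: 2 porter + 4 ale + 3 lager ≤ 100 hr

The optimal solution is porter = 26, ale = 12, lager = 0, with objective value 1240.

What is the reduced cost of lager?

-6

Check each constraint at x*: water 90/90 (tight); bottling 100/100 (tight).
The binding rows give the dual system: 3·y_water + 2·y_bottling = 32 and 1·y_water + 4·y_bottling = 34.
Solving: y_water = 6, y_bottling = 7.
Reduced cost of lager: c₃ − yᵀa₃ = 45 − (6·5 + 7·3) = 45 − 51 = -6.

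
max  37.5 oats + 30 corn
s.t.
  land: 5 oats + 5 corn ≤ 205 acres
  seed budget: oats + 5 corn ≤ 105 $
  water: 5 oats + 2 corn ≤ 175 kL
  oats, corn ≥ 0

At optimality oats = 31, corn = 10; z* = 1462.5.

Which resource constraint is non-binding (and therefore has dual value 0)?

land: 205/205 (binding)
seed budget: 81/105 (slack 24)
water: 175/175 (binding)
By complementary slackness, a constraint with positive slack has shadow price 0 → seed budget.

seed budget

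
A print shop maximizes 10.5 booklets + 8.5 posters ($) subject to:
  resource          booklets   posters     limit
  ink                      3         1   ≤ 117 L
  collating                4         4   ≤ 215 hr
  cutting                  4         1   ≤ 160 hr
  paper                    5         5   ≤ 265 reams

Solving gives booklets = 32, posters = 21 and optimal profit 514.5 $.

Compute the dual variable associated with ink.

At the optimum: ink uses 117 of 117 (binding); collating uses 212 of 215 (slack = 3); cutting uses 149 of 160 (slack = 11); paper uses 265 of 265 (binding).
By complementary slackness, y = 0 for the non-binding constraints.
The binding rows give the dual system: 3·y_ink + 5·y_paper = 10.5 and 1·y_ink + 5·y_paper = 8.5.
Solving: y_ink = 1, y_paper = 1.5.
Shadow price of ink = 1.

1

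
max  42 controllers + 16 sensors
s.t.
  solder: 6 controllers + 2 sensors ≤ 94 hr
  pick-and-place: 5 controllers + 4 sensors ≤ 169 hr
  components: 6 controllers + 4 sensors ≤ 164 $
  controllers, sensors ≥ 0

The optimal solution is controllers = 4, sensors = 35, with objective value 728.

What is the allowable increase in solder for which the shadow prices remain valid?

70

Binding constraints: solder, components. The basis is B = [[6,2],[6,4]] with det 12.
Per unit increase in solder, x* moves by d = (0.3333, -0.5).
The basis stays optimal until sensors reaches 0; allowable increase = 70 hr.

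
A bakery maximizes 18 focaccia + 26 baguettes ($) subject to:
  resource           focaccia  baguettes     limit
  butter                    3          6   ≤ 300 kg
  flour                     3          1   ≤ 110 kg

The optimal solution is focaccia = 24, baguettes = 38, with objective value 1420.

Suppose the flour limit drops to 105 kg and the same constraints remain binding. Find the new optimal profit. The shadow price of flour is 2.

1410

Δb = -5, so new z* = 1420 + (2)·(-5) = 1420 − 10 = 1410.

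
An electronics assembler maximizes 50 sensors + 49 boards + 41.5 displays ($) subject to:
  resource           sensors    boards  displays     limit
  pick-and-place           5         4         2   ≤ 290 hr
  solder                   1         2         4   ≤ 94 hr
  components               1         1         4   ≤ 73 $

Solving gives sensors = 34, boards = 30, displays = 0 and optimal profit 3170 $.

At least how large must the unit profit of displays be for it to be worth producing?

47

Binding: pick-and-place and solder. Non-binding: components (9 unused).
By complementary slackness, y = 0 for the non-binding constraint.
Dual feasibility on the basic columns requires 5·y_pick-and-place + 1·y_solder = 50, 4·y_pick-and-place + 2·y_solder = 49.
Solving: y_pick-and-place = 8.5, y_solder = 7.5.
displays enters the basis when its profit ≥ yᵀa₃ = 8.5·2 + 7.5·4 = 47.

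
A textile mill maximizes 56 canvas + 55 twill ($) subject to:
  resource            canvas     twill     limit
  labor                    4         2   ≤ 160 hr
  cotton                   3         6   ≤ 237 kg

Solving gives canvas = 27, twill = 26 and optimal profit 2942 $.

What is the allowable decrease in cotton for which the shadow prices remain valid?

117

Binding constraints: labor, cotton. The basis is B = [[4,2],[3,6]] with det 18.
Per unit decrease in cotton, x* moves by d = (0.1111, -0.2222).
The basis stays optimal until twill reaches 0; allowable decrease = 117 kg.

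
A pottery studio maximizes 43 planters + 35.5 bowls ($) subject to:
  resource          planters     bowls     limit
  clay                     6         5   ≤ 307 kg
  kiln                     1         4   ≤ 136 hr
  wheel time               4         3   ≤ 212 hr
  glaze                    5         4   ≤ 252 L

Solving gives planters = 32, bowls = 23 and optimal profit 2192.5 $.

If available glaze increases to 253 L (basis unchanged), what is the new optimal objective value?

2194.5

At the optimum: clay uses 307 of 307 (binding); kiln uses 124 of 136 (slack = 12); wheel time uses 197 of 212 (slack = 15); glaze uses 252 of 252 (binding).
Since kiln, wheel time are not tight, their duals are 0.
Dual feasibility on the basic columns requires 6·y_clay + 5·y_glaze = 43, 5·y_clay + 4·y_glaze = 35.5.
→ y_clay = 5.5 and y_glaze = 2.
Δz = y_glaze·Δb = 2 × (1) = 2, so new z* = 2192.5 + 2 = 2194.5.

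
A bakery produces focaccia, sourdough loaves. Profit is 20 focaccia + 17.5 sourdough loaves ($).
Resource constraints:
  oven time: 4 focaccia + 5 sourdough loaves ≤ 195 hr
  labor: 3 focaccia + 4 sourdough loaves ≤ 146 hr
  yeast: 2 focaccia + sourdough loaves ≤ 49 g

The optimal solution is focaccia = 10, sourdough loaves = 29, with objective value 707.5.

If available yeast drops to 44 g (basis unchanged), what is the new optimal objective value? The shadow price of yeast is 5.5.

Δb = -5, so new z* = 707.5 + (5.5)·(-5) = 707.5 − 27.5 = 680.

680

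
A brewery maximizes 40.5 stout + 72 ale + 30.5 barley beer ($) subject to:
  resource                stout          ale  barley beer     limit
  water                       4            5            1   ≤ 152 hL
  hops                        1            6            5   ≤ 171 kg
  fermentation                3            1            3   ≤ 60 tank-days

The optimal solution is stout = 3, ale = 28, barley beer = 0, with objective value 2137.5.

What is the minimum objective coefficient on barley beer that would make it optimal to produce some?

Binding: water and hops. Non-binding: fermentation (23 unused).
Since fermentation is not tight, its dual is 0.
From A_Bᵀ y = c: 4·y_water + 1·y_hops = 40.5; 5·y_water + 6·y_hops = 72.
This yields shadow prices y_water = 9, y_hops = 4.5.
barley beer enters the basis when its profit ≥ yᵀa₃ = 9·1 + 4.5·5 = 31.5.

31.5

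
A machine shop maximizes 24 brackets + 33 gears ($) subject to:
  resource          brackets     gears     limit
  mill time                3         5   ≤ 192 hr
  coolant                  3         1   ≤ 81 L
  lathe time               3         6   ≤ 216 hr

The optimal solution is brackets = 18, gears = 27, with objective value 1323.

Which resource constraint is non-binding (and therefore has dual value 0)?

mill time: 189/192 (slack 3)
coolant: 81/81 (binding)
lathe time: 216/216 (binding)
By complementary slackness, a constraint with positive slack has shadow price 0 → mill time.

mill time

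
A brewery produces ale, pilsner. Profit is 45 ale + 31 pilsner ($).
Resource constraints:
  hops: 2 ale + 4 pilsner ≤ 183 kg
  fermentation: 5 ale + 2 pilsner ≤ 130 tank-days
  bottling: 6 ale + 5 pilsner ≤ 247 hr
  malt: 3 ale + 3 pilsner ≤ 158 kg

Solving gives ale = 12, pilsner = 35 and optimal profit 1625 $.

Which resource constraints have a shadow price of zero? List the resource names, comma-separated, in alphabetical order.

hops: 164/183 (slack 19)
fermentation: 130/130 (binding)
bottling: 247/247 (binding)
malt: 141/158 (slack 17)
By complementary slackness, a constraint with positive slack has shadow price 0 → hops, malt.

hops, malt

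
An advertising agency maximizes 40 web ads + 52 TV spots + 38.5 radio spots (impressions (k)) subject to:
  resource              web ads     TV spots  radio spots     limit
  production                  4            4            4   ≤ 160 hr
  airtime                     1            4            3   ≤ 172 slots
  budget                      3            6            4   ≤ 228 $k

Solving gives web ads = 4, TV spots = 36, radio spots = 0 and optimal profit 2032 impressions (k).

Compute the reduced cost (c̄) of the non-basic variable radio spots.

-5.5

Binding: production and budget. Non-binding: airtime (24 unused).
Slack constraints have shadow price 0 (complementary slackness).
The binding rows give the dual system: 4·y_production + 3·y_budget = 40 and 4·y_production + 6·y_budget = 52.
→ y_production = 7 and y_budget = 4.
Reduced cost of radio spots: c₃ − yᵀa₃ = 38.5 − (7·4 + 4·4) = 38.5 − 44 = -5.5.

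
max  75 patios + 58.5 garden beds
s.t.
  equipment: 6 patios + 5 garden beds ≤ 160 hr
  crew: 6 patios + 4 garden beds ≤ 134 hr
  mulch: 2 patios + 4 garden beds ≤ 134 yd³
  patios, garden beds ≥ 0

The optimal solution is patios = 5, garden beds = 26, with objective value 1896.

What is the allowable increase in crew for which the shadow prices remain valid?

Binding constraints: equipment, crew. The basis is B = [[6,5],[6,4]] with det -6.
Per unit increase in crew, x* moves by d = (0.8333, -1).
The basis stays optimal until garden beds reaches 0; allowable increase = 26 hr.

26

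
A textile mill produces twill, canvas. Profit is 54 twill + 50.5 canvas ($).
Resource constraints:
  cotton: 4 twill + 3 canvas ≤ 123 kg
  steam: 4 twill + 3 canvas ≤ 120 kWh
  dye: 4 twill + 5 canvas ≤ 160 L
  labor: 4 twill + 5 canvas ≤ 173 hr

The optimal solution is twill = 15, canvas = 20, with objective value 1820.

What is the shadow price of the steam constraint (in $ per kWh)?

8.5

Binding: steam and dye. Non-binding: cotton (3 unused), labor (13 unused).
Since cotton, labor are not tight, their duals are 0.
The binding rows give the dual system: 4·y_steam + 4·y_dye = 54 and 3·y_steam + 5·y_dye = 50.5.
→ y_steam = 8.5 and y_dye = 5.
Shadow price of steam = 8.5.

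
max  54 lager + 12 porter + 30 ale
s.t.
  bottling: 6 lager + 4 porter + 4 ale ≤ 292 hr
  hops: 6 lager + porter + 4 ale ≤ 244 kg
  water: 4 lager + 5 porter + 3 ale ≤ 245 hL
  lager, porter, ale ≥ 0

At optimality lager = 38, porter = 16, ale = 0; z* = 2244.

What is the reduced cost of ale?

-6

At the optimum: bottling uses 292 of 292 (binding); hops uses 244 of 244 (binding); water uses 232 of 245 (slack = 13).
Slack constraints have shadow price 0 (complementary slackness).
The binding rows give the dual system: 6·y_bottling + 6·y_hops = 54 and 4·y_bottling + 1·y_hops = 12.
→ y_bottling = 1 and y_hops = 8.
Reduced cost of ale: c₃ − yᵀa₃ = 30 − (1·4 + 8·4) = 30 − 36 = -6.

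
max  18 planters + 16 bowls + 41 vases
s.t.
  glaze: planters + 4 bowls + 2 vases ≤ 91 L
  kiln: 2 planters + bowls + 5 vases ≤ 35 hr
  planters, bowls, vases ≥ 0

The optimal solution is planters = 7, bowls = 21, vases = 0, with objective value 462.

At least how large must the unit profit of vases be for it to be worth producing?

44

Both glaze and kiln are binding at x*.
The binding rows give the dual system: 1·y_glaze + 2·y_kiln = 18 and 4·y_glaze + 1·y_kiln = 16.
Solving: y_glaze = 2, y_kiln = 8.
vases enters the basis when its profit ≥ yᵀa₃ = 2·2 + 8·5 = 44.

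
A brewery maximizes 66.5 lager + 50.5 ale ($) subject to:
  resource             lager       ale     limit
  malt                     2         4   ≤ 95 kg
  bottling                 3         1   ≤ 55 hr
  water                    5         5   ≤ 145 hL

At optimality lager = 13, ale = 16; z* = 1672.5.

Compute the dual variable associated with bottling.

8

Binding: bottling and water. Non-binding: malt (5 unused).
Since malt is not tight, its dual is 0.
Dual feasibility on the basic columns requires 3·y_bottling + 5·y_water = 66.5, 1·y_bottling + 5·y_water = 50.5.
Solving: y_bottling = 8, y_water = 8.5.
Shadow price of bottling = 8.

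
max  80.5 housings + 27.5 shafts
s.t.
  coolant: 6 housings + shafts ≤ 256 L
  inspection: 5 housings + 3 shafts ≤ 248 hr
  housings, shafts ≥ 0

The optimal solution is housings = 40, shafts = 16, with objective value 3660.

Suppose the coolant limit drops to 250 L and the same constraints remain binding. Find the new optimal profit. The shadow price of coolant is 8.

Δb = -6, so new z* = 3660 + (8)·(-6) = 3660 − 48 = 3612.

3612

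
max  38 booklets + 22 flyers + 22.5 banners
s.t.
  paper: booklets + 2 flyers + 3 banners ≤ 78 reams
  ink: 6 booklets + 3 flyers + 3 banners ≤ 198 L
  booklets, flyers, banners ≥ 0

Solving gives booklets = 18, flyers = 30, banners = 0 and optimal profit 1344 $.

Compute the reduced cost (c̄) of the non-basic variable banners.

Check each constraint at x*: paper 78/78 (tight); ink 198/198 (tight).
The binding rows give the dual system: 1·y_paper + 6·y_ink = 38 and 2·y_paper + 3·y_ink = 22.
Solving: y_paper = 2, y_ink = 6.
Reduced cost of banners: c₃ − yᵀa₃ = 22.5 − (2·3 + 6·3) = 22.5 − 24 = -1.5.

-1.5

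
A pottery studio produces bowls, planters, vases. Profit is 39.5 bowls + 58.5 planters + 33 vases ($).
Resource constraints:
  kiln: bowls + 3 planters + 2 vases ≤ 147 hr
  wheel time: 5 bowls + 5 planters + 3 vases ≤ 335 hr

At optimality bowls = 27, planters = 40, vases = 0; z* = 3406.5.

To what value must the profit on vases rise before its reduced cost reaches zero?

37

Check each constraint at x*: kiln 147/147 (tight); wheel time 335/335 (tight).
Dual feasibility on the basic columns requires 1·y_kiln + 5·y_wheel time = 39.5, 3·y_kiln + 5·y_wheel time = 58.5.
→ y_kiln = 9.5 and y_wheel time = 6.
vases enters the basis when its profit ≥ yᵀa₃ = 9.5·2 + 6·3 = 37.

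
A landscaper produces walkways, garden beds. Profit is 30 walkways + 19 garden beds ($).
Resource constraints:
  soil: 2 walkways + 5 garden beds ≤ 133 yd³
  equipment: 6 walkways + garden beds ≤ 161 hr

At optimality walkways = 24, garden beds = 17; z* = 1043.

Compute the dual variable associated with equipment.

4

Both soil and equipment are binding at x*.
The binding rows give the dual system: 2·y_soil + 6·y_equipment = 30 and 5·y_soil + 1·y_equipment = 19.
This yields shadow prices y_soil = 3, y_equipment = 4.
Shadow price of equipment = 4.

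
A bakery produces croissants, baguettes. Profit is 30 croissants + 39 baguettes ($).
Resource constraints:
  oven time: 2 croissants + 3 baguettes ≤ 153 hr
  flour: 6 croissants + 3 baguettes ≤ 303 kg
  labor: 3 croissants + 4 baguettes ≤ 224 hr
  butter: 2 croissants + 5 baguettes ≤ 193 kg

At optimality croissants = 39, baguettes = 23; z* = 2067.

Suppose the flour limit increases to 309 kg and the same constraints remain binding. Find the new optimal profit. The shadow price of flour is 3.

Δb = 6, so new z* = 2067 + (3)·(6) = 2067 + 18 = 2085.

2085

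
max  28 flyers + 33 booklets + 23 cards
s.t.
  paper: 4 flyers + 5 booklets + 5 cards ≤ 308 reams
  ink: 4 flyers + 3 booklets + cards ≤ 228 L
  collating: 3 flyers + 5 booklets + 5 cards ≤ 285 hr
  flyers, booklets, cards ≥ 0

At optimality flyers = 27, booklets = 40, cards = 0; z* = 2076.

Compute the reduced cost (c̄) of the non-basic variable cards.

-8

Check each constraint at x*: paper 308/308 (tight); ink 228/228 (tight); collating 281/285 (slack 4).
Slack constraints have shadow price 0 (complementary slackness).
Dual feasibility on the basic columns requires 4·y_paper + 4·y_ink = 28, 5·y_paper + 3·y_ink = 33.
Solving: y_paper = 6, y_ink = 1.
Reduced cost of cards: c₃ − yᵀa₃ = 23 − (6·5 + 1·1) = 23 − 31 = -8.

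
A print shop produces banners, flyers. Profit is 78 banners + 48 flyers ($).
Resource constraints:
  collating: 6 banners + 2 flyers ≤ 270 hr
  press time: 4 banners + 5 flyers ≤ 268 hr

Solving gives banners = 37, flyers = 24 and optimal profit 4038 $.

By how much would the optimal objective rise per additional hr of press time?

At the optimum: collating uses 270 of 270 (binding); press time uses 268 of 268 (binding).
The binding rows give the dual system: 6·y_collating + 4·y_press time = 78 and 2·y_collating + 5·y_press time = 48.
Solving: y_collating = 9, y_press time = 6.
Shadow price of press time = 6.

6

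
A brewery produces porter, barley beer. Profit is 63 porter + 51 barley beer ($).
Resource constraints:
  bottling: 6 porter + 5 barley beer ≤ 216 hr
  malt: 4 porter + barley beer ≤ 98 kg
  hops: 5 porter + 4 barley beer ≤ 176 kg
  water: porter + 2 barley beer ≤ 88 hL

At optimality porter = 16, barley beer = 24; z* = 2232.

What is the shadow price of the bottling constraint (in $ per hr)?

Binding: bottling and hops. Non-binding: malt (10 unused), water (24 unused).
By complementary slackness, y = 0 for the non-binding constraints.
Dual feasibility on the basic columns requires 6·y_bottling + 5·y_hops = 63, 5·y_bottling + 4·y_hops = 51.
Solving: y_bottling = 3, y_hops = 9.
Shadow price of bottling = 3.

3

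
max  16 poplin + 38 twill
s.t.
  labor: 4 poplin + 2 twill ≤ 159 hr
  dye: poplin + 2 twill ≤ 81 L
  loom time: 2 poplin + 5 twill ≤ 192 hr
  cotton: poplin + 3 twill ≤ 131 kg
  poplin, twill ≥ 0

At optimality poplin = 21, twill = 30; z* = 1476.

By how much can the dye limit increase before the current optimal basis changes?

0.9375

Binding constraints: dye, loom time. The basis is B = [[1,2],[2,5]] with det 1.
Per unit increase in dye, x* moves by d = (5, -2).
The basis stays optimal until labor becomes binding; allowable increase = 0.9375 L.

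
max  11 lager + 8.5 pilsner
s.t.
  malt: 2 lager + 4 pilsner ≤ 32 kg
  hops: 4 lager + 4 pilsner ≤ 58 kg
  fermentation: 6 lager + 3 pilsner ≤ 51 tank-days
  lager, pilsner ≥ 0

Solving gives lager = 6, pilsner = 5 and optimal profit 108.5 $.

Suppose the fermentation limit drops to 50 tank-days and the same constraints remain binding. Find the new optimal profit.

Binding: malt and fermentation. Non-binding: hops (14 unused).
Since hops is not tight, its dual is 0.
The binding rows give the dual system: 2·y_malt + 6·y_fermentation = 11 and 4·y_malt + 3·y_fermentation = 8.5.
This yields shadow prices y_malt = 1, y_fermentation = 1.5.
Δz = y_fermentation·Δb = 1.5 × (-1) = -1.5, so new z* = 108.5 − 1.5 = 107.

107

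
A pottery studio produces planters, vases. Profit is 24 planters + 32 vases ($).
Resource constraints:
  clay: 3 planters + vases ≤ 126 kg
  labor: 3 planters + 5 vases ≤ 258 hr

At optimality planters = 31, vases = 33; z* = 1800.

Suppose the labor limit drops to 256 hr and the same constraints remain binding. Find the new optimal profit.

1788

At the optimum: clay uses 126 of 126 (binding); labor uses 258 of 258 (binding).
The binding rows give the dual system: 3·y_clay + 3·y_labor = 24 and 1·y_clay + 5·y_labor = 32.
→ y_clay = 2 and y_labor = 6.
Δz = y_labor·Δb = 6 × (-2) = -12, so new z* = 1800 − 12 = 1788.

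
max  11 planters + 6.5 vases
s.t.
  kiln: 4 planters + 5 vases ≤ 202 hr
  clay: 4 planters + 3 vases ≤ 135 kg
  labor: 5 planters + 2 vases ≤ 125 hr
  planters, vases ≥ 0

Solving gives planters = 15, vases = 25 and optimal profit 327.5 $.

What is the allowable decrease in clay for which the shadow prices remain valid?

35

Binding constraints: clay, labor. The basis is B = [[4,3],[5,2]] with det -7.
Per unit decrease in clay, x* moves by d = (0.2857, -0.7143).
The basis stays optimal until vases reaches 0; allowable decrease = 35 kg.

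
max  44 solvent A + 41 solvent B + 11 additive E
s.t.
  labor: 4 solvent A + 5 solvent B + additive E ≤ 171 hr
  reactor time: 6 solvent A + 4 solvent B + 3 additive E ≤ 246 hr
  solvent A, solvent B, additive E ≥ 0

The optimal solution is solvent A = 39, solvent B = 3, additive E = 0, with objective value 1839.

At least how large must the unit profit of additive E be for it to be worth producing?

17

At the optimum: labor uses 171 of 171 (binding); reactor time uses 246 of 246 (binding).
From A_Bᵀ y = c: 4·y_labor + 6·y_reactor time = 44; 5·y_labor + 4·y_reactor time = 41.
→ y_labor = 5 and y_reactor time = 4.
additive E enters the basis when its profit ≥ yᵀa₃ = 5·1 + 4·3 = 17.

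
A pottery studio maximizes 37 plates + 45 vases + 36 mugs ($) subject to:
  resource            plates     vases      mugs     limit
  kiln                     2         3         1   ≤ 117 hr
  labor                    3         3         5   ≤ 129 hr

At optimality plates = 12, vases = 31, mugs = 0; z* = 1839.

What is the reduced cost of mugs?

-7

Both kiln and labor are binding at x*.
From A_Bᵀ y = c: 2·y_kiln + 3·y_labor = 37; 3·y_kiln + 3·y_labor = 45.
→ y_kiln = 8 and y_labor = 7.
Reduced cost of mugs: c₃ − yᵀa₃ = 36 − (8·1 + 7·5) = 36 − 43 = -7.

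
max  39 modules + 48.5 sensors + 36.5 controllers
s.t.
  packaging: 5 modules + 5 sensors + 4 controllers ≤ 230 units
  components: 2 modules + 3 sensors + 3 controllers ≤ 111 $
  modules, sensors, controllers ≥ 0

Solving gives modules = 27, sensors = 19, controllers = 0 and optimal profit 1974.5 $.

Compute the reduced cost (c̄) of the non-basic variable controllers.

Both packaging and components are binding at x*.
The binding rows give the dual system: 5·y_packaging + 2·y_components = 39 and 5·y_packaging + 3·y_components = 48.5.
→ y_packaging = 4 and y_components = 9.5.
Reduced cost of controllers: c₃ − yᵀa₃ = 36.5 − (4·4 + 9.5·3) = 36.5 − 44.5 = -8.

-8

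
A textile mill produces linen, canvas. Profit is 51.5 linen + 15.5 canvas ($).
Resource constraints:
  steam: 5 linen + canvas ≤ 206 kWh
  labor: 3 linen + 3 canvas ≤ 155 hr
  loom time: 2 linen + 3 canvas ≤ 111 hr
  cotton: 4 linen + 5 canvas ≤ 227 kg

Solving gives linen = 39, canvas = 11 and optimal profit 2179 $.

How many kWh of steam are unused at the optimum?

0

steam used = 5·39 + 1·11 = 206; slack = 206 − 206 = 0.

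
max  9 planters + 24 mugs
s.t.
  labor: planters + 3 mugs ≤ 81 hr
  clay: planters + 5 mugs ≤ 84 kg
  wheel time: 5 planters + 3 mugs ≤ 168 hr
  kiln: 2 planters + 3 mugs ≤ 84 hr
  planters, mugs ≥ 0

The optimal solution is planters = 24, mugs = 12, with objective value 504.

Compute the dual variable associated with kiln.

3

Binding: clay and kiln. Non-binding: labor (21 unused), wheel time (12 unused).
Slack constraints have shadow price 0 (complementary slackness).
The binding rows give the dual system: 1·y_clay + 2·y_kiln = 9 and 5·y_clay + 3·y_kiln = 24.
This yields shadow prices y_clay = 3, y_kiln = 3.
Shadow price of kiln = 3.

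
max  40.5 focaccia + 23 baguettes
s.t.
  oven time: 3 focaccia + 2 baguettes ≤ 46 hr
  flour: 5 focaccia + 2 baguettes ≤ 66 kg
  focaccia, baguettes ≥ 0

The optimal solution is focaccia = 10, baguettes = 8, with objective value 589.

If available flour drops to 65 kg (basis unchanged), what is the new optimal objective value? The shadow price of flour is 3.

586

Δb = -1, so new z* = 589 + (3)·(-1) = 589 − 3 = 586.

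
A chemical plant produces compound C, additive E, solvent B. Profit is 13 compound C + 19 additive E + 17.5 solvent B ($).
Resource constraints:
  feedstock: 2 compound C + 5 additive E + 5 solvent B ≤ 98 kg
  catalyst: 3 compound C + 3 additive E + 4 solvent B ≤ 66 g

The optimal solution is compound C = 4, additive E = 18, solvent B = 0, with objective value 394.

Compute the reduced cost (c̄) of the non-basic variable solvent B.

-4.5

Both feedstock and catalyst are binding at x*.
The binding rows give the dual system: 2·y_feedstock + 3·y_catalyst = 13 and 5·y_feedstock + 3·y_catalyst = 19.
→ y_feedstock = 2 and y_catalyst = 3.
Reduced cost of solvent B: c₃ − yᵀa₃ = 17.5 − (2·5 + 3·4) = 17.5 − 22 = -4.5.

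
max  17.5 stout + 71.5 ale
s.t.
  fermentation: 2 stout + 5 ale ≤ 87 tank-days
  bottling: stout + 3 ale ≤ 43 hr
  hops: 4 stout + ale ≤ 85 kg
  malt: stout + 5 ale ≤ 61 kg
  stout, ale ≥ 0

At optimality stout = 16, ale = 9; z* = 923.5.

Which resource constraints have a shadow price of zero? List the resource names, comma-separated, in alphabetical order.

fermentation, hops

fermentation: 77/87 (slack 10)
bottling: 43/43 (binding)
hops: 73/85 (slack 12)
malt: 61/61 (binding)
By complementary slackness, a constraint with positive slack has shadow price 0 → fermentation, hops.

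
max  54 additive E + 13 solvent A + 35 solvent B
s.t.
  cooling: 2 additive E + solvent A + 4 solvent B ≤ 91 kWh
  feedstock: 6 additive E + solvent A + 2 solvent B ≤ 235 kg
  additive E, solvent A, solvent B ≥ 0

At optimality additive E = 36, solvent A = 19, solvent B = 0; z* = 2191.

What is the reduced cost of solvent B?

-3

At the optimum: cooling uses 91 of 91 (binding); feedstock uses 235 of 235 (binding).
From A_Bᵀ y = c: 2·y_cooling + 6·y_feedstock = 54; 1·y_cooling + 1·y_feedstock = 13.
This yields shadow prices y_cooling = 6, y_feedstock = 7.
Reduced cost of solvent B: c₃ − yᵀa₃ = 35 − (6·4 + 7·2) = 35 − 38 = -3.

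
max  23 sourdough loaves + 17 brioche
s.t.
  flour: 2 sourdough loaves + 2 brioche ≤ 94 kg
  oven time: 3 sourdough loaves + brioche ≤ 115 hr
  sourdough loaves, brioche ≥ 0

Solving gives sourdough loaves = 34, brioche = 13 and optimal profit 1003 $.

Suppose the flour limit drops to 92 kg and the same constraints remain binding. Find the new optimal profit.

Check each constraint at x*: flour 94/94 (tight); oven time 115/115 (tight).
Dual feasibility on the basic columns requires 2·y_flour + 3·y_oven time = 23, 2·y_flour + 1·y_oven time = 17.
Solving: y_flour = 7, y_oven time = 3.
Δz = y_flour·Δb = 7 × (-2) = -14, so new z* = 1003 − 14 = 989.

989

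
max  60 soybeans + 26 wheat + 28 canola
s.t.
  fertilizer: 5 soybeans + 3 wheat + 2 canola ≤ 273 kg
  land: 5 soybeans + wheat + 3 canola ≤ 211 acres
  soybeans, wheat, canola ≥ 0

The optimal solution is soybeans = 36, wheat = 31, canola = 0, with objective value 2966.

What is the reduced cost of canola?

-1

Both fertilizer and land are binding at x*.
From A_Bᵀ y = c: 5·y_fertilizer + 5·y_land = 60; 3·y_fertilizer + 1·y_land = 26.
Solving: y_fertilizer = 7, y_land = 5.
Reduced cost of canola: c₃ − yᵀa₃ = 28 − (7·2 + 5·3) = 28 − 29 = -1.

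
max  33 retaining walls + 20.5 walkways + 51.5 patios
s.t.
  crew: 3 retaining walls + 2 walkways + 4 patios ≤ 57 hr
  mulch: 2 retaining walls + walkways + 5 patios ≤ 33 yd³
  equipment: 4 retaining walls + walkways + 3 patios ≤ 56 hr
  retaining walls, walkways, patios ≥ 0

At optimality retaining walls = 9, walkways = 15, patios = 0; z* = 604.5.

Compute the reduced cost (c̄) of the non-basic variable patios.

-3

Binding: crew and mulch. Non-binding: equipment (5 unused).
By complementary slackness, y = 0 for the non-binding constraint.
The binding rows give the dual system: 3·y_crew + 2·y_mulch = 33 and 2·y_crew + 1·y_mulch = 20.5.
This yields shadow prices y_crew = 8, y_mulch = 4.5.
Reduced cost of patios: c₃ − yᵀa₃ = 51.5 − (8·4 + 4.5·5) = 51.5 − 54.5 = -3.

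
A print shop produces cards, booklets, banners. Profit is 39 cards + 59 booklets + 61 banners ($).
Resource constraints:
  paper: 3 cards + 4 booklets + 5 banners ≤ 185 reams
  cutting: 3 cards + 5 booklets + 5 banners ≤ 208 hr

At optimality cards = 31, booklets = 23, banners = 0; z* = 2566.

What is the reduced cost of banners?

-4

Both paper and cutting are binding at x*.
From A_Bᵀ y = c: 3·y_paper + 3·y_cutting = 39; 4·y_paper + 5·y_cutting = 59.
→ y_paper = 6 and y_cutting = 7.
Reduced cost of banners: c₃ − yᵀa₃ = 61 − (6·5 + 7·5) = 61 − 65 = -4.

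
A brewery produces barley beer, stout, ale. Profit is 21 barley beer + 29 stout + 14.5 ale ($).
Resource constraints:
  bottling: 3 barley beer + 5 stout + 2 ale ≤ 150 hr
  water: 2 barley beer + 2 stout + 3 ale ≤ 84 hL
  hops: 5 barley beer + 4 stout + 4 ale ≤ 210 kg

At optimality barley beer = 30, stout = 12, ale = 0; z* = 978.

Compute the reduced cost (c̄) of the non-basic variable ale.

Check each constraint at x*: bottling 150/150 (tight); water 84/84 (tight); hops 198/210 (slack 12).
By complementary slackness, y = 0 for the non-binding constraint.
Dual feasibility on the basic columns requires 3·y_bottling + 2·y_water = 21, 5·y_bottling + 2·y_water = 29.
→ y_bottling = 4 and y_water = 4.5.
Reduced cost of ale: c₃ − yᵀa₃ = 14.5 − (4·2 + 4.5·3) = 14.5 − 21.5 = -7.

-7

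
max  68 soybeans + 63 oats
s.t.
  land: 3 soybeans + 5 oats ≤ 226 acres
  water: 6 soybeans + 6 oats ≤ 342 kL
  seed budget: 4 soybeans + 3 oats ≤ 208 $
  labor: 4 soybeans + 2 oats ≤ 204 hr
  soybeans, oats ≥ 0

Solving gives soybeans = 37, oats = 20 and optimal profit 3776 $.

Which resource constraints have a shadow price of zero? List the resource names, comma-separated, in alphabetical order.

labor, land

land: 211/226 (slack 15)
water: 342/342 (binding)
seed budget: 208/208 (binding)
labor: 188/204 (slack 16)
By complementary slackness, a constraint with positive slack has shadow price 0 → labor, land.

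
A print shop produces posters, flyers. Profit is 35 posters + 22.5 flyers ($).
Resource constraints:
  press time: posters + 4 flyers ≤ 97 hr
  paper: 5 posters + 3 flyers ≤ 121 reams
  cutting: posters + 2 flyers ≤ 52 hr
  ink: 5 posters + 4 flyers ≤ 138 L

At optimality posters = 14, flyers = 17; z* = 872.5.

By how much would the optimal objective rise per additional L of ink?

Check each constraint at x*: press time 82/97 (slack 15); paper 121/121 (tight); cutting 48/52 (slack 4); ink 138/138 (tight).
Slack constraints have shadow price 0 (complementary slackness).
Dual feasibility on the basic columns requires 5·y_paper + 5·y_ink = 35, 3·y_paper + 4·y_ink = 22.5.
This yields shadow prices y_paper = 5.5, y_ink = 1.5.
Shadow price of ink = 1.5.

1.5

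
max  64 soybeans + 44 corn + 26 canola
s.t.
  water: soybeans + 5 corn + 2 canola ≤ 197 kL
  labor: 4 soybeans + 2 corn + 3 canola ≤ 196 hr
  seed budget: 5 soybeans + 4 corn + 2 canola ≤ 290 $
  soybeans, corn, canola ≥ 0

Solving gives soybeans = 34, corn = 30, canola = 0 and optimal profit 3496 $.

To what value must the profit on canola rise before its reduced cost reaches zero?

Check each constraint at x*: water 184/197 (slack 13); labor 196/196 (tight); seed budget 290/290 (tight).
By complementary slackness, y = 0 for the non-binding constraint.
From A_Bᵀ y = c: 4·y_labor + 5·y_seed budget = 64; 2·y_labor + 4·y_seed budget = 44.
→ y_labor = 6 and y_seed budget = 8.
canola enters the basis when its profit ≥ yᵀa₃ = 6·3 + 8·2 = 34.

34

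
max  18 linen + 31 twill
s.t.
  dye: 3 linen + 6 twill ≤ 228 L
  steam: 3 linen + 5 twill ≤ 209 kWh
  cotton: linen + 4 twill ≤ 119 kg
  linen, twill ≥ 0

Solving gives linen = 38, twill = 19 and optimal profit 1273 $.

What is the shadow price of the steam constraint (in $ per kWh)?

At the optimum: dye uses 228 of 228 (binding); steam uses 209 of 209 (binding); cotton uses 114 of 119 (slack = 5).
Slack constraints have shadow price 0 (complementary slackness).
The binding rows give the dual system: 3·y_dye + 3·y_steam = 18 and 6·y_dye + 5·y_steam = 31.
Solving: y_dye = 1, y_steam = 5.
Shadow price of steam = 5.

5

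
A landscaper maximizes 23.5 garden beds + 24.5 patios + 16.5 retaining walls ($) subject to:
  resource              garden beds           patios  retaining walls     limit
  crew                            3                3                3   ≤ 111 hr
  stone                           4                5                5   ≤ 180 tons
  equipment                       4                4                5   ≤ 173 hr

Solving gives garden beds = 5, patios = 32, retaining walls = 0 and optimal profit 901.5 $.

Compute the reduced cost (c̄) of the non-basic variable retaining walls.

At the optimum: crew uses 111 of 111 (binding); stone uses 180 of 180 (binding); equipment uses 148 of 173 (slack = 25).
Slack constraints have shadow price 0 (complementary slackness).
The binding rows give the dual system: 3·y_crew + 4·y_stone = 23.5 and 3·y_crew + 5·y_stone = 24.5.
Solving: y_crew = 6.5, y_stone = 1.
Reduced cost of retaining walls: c₃ − yᵀa₃ = 16.5 − (6.5·3 + 1·5) = 16.5 − 24.5 = -8.

-8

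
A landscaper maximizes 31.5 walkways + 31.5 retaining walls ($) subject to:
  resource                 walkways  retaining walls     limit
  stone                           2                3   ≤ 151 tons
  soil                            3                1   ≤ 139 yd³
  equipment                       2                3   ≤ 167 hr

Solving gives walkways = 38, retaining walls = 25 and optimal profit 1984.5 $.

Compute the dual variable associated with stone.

Binding: stone and soil. Non-binding: equipment (16 unused).
Since equipment is not tight, its dual is 0.
The binding rows give the dual system: 2·y_stone + 3·y_soil = 31.5 and 3·y_stone + 1·y_soil = 31.5.
→ y_stone = 9 and y_soil = 4.5.
Shadow price of stone = 9.

9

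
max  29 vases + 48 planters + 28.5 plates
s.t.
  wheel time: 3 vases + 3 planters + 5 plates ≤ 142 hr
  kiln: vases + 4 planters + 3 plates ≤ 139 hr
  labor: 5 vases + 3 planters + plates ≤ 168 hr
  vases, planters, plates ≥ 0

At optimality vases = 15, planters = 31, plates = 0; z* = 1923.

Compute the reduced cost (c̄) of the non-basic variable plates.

At the optimum: wheel time uses 138 of 142 (slack = 4); kiln uses 139 of 139 (binding); labor uses 168 of 168 (binding).
Slack constraints have shadow price 0 (complementary slackness).
From A_Bᵀ y = c: 1·y_kiln + 5·y_labor = 29; 4·y_kiln + 3·y_labor = 48.
This yields shadow prices y_kiln = 9, y_labor = 4.
Reduced cost of plates: c₃ − yᵀa₃ = 28.5 − (9·3 + 4·1) = 28.5 − 31 = -2.5.

-2.5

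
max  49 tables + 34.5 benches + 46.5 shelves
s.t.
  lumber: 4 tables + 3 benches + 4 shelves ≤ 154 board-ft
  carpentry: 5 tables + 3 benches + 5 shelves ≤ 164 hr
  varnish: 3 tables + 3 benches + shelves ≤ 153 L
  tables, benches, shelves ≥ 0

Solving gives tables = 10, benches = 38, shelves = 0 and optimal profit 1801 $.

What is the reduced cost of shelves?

Binding: lumber and carpentry. Non-binding: varnish (9 unused).
By complementary slackness, y = 0 for the non-binding constraint.
Dual feasibility on the basic columns requires 4·y_lumber + 5·y_carpentry = 49, 3·y_lumber + 3·y_carpentry = 34.5.
Solving: y_lumber = 8.5, y_carpentry = 3.
Reduced cost of shelves: c₃ − yᵀa₃ = 46.5 − (8.5·4 + 3·5) = 46.5 − 49 = -2.5.

-2.5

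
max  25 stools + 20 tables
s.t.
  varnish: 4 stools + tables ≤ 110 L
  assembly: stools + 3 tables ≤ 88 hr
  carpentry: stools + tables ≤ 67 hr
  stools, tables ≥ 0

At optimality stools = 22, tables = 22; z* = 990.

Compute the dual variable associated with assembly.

At the optimum: varnish uses 110 of 110 (binding); assembly uses 88 of 88 (binding); carpentry uses 44 of 67 (slack = 23).
By complementary slackness, y = 0 for the non-binding constraint.
Dual feasibility on the basic columns requires 4·y_varnish + 1·y_assembly = 25, 1·y_varnish + 3·y_assembly = 20.
Solving: y_varnish = 5, y_assembly = 5.
Shadow price of assembly = 5.

5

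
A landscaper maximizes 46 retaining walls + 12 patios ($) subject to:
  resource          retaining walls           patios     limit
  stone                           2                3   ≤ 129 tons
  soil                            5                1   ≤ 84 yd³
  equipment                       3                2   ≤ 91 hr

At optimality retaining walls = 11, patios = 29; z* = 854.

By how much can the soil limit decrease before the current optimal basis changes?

Binding constraints: soil, equipment. The basis is B = [[5,1],[3,2]] with det 7.
Per unit decrease in soil, x* moves by d = (-0.2857, 0.4286).
The basis stays optimal until stone becomes binding; allowable decrease = 28 yd³.

28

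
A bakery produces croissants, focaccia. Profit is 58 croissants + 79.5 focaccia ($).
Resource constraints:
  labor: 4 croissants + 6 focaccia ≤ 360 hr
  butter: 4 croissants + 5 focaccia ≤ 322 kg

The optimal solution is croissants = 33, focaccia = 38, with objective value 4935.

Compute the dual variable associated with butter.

7.5

At the optimum: labor uses 360 of 360 (binding); butter uses 322 of 322 (binding).
From A_Bᵀ y = c: 4·y_labor + 4·y_butter = 58; 6·y_labor + 5·y_butter = 79.5.
Solving: y_labor = 7, y_butter = 7.5.
Shadow price of butter = 7.5.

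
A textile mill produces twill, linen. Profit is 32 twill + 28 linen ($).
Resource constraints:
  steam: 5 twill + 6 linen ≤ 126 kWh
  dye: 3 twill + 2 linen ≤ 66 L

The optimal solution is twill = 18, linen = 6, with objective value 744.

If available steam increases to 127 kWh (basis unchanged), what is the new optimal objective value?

Both steam and dye are binding at x*.
From A_Bᵀ y = c: 5·y_steam + 3·y_dye = 32; 6·y_steam + 2·y_dye = 28.
This yields shadow prices y_steam = 2.5, y_dye = 6.5.
Δz = y_steam·Δb = 2.5 × (1) = 2.5, so new z* = 744 + 2.5 = 746.5.

746.5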